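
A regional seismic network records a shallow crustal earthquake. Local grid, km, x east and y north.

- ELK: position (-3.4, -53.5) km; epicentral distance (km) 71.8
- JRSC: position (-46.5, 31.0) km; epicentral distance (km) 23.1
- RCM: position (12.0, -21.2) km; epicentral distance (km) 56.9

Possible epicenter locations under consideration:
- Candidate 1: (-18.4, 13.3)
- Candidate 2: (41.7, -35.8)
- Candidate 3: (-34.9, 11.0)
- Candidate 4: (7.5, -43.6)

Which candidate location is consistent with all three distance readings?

For each candidate, compare |candidate − station| to the reported distance:
Candidate 1: residuals ELK 3.3, JRSC 10.1, RCM 10.9 → max 10.9 km
Candidate 2: residuals ELK 23.4, JRSC 87.5, RCM 23.8 → max 87.5 km
Candidate 3: residuals ELK 0.0, JRSC 0.0, RCM 0.0 → max 0.0 km
Candidate 4: residuals ELK 57.1, JRSC 69.0, RCM 34.1 → max 69.0 km
Only Candidate 3 has all residuals ≈ 0.

Candidate 3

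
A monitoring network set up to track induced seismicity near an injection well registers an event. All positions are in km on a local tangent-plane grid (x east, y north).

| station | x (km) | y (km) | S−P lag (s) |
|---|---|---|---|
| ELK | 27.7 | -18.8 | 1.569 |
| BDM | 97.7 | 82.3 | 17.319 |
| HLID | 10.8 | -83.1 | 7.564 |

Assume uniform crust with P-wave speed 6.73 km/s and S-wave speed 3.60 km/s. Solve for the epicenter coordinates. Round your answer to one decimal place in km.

Distance from S−P lag: d = Δt · v_P v_S / (v_P − v_S) = Δt · (6.73·3.60)/(6.73−3.60) ≈ 7.7406·Δt.
So d_ELK = 12.14, d_BDM = 134.06, d_HLID = 58.55 km.
Circle about each station: (x − 27.7)² + (y + 18.8)² = 12.14²; (x − 97.7)² + (y − 82.3)² = 134.06²; (x − 10.8)² + (y + 83.1)² = 58.55².
Subtracting pairs of circle equations eliminates x²+y² and gives linear equations (the radical axes):
140.0 x + 202.2 y = -2626.85
-33.8 x − 128.6 y = 2620.80
Solving the 2×2 system: x ≈ 17.2, y ≈ -24.9 km.

x ≈ 17.2 km, y ≈ -24.9 km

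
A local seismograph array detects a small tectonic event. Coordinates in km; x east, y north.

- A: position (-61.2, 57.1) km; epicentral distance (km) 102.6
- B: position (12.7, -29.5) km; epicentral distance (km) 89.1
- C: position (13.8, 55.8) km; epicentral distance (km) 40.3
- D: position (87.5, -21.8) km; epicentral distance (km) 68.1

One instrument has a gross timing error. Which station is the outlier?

B

Solve using three stations at a time. Using A, C, D (subtract circle equations pairwise → linear system) gives (x, y) ≈ (35.0, 21.6).
Distances from that point to each station vs reported:
  A: calculated 102.6 vs reported 102.6 → residual 0.0 km
  B: calculated 55.8 vs reported 89.1 → residual 33.3 km
  C: calculated 40.3 vs reported 40.3 → residual 0.0 km
  D: calculated 68.1 vs reported 68.1 → residual 0.0 km
A, C, D are mutually consistent (residuals ≈ 0); B is off by 33.3 km.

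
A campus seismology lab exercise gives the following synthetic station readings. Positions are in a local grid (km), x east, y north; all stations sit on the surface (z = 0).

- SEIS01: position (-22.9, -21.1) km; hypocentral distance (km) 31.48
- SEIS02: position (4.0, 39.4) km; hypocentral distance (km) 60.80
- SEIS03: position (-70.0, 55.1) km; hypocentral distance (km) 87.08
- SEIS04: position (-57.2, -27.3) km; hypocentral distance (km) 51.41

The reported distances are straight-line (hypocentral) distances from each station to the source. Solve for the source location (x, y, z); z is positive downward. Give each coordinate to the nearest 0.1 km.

x ≈ -18.7 km, y ≈ -9.1 km, depth ≈ 28.8 km

Each station gives a sphere (x−x_i)² + (y−y_i)² + z² = d_i² (stations at z=0).
Subtracting the SEIS01 sphere from SEIS02 and SEIS03: z² cancels, leaving linear equations in x and y:
53.8 x + 121.0 y = -2106.91
-94.2 x + 152.4 y = 374.45
Solving: x ≈ -18.697, y ≈ -9.099 km (keep extra digits for the depth step; rounded: -18.7, -9.1).
Then from the SEIS01 sphere: z² = 31.48² − (x + 22.9)² − (y + 21.1)² with x = -18.697, y = -9.099, so z ≈ 28.798 ≈ 28.8 km.
Check against SEIS04 (with the unrounded solution): distance 51.41 ≈ 51.41 km. ✓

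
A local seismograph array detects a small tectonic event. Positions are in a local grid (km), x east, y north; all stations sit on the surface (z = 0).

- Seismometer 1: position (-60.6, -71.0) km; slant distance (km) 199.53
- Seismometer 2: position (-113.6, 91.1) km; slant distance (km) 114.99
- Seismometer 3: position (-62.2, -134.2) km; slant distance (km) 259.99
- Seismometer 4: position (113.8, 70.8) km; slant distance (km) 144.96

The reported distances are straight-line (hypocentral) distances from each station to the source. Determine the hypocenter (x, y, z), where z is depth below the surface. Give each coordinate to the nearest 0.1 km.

Each station gives a sphere (x−x_i)² + (y−y_i)² + z² = d_i² (stations at z=0).
Subtracting the Seismometer 1 sphere from Seismometer 2 and Seismometer 3: z² cancels, leaving linear equations in x and y:
-106.0 x + 324.2 y = 39080.33
-3.2 x − 126.4 y = -14617.46
Solving: x ≈ -13.908, y ≈ 115.997 km (keep extra digits for the depth step; rounded: -13.9, 116.0).
Then from the Seismometer 1 sphere: z² = 199.53² − (x + 60.6)² − (y + 71.0)² with x = -13.908, y = 115.997, so z ≈ 51.616 ≈ 51.6 km.

(-13.9, 116.0, 51.6)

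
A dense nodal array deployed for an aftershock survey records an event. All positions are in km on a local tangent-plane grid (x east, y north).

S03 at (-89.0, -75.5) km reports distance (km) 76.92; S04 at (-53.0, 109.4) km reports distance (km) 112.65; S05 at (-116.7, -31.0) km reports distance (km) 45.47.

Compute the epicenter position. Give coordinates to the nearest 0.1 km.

(-84.7, 1.3)

Circle about each station: (x + 89.0)² + (y + 75.5)² = 76.92²; (x + 53.0)² + (y − 109.4)² = 112.65²; (x + 116.7)² + (y + 31.0)² = 45.47².
Subtracting the S03 equation from the S04 and S05 equations removes the quadratic terms:
72.0 x + 369.8 y = -5617.23
-55.4 x + 89.0 y = 4807.81
Solving the 2×2 system: x ≈ -84.7, y ≈ 1.3 km.
Check against S03 (with the unrounded x, y): √((x + 89.0)²+(y + 75.5)²) = 76.92 ≈ 76.92 km. ✓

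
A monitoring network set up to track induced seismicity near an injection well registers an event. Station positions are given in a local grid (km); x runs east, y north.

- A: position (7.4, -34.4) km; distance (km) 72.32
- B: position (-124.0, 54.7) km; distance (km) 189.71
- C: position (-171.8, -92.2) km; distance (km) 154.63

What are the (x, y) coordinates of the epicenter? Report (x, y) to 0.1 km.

Circle about each station: (x − 7.4)² + (y + 34.4)² = 72.32²; (x + 124.0)² + (y − 54.7)² = 189.71²; (x + 171.8)² + (y + 92.2)² = 154.63².
Subtracting the A equation from the B and C equations removes the quadratic terms:
-262.8 x + 178.2 y = -13629.73
-358.4 x − 115.6 y = 18097.71
Solving the 2×2 system: x ≈ -17.5, y ≈ -102.3 km.

-17.5 km east, -102.3 km north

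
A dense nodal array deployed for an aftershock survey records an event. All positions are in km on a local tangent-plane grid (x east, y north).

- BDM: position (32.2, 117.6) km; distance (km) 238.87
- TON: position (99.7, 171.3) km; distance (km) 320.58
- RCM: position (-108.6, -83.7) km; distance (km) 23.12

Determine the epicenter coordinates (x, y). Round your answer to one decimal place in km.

Circle about each station: (x − 32.2)² + (y − 117.6)² = 238.87²; (x − 99.7)² + (y − 171.3)² = 320.58²; (x + 108.6)² + (y + 83.7)² = 23.12².
Subtracting the BDM equation from the TON and RCM equations removes the quadratic terms:
135.0 x + 107.4 y = -21295.48
-281.6 x − 402.6 y = 60457.39
Solving the 2×2 system: x ≈ -86.3, y ≈ -89.8 km.

(-86.3, -89.8)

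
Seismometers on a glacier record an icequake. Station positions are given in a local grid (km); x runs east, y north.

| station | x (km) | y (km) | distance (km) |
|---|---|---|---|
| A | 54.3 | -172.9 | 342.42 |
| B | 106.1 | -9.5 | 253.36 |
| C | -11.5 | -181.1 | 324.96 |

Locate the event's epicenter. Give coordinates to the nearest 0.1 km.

Circle about each station: (x − 54.3)² + (y + 172.9)² = 342.42²; (x − 106.1)² + (y + 9.5)² = 253.36²; (x + 11.5)² + (y + 181.1)² = 324.96².
Subtracting the A equation from the B and C equations removes the quadratic terms:
103.6 x + 326.8 y = 31564.73
-131.6 x − 16.4 y = 11739.01
Solving the 2×2 system: x ≈ -105.4, y ≈ 130.0 km.
Check against A (with the unrounded x, y): √((x − 54.3)²+(y + 172.9)²) = 342.42 ≈ 342.42 km. ✓

x ≈ -105.4 km, y ≈ 130.0 km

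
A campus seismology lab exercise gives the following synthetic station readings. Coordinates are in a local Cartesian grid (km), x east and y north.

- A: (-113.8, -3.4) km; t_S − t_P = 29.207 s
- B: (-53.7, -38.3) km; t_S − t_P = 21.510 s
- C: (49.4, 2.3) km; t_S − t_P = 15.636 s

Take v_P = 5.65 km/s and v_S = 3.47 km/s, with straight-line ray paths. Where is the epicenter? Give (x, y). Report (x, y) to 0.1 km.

Distance from S−P lag: d = Δt · v_P v_S / (v_P − v_S) = Δt · (5.65·3.47)/(5.65−3.47) ≈ 8.9933·Δt.
So d_A = 262.67, d_B = 193.45, d_C = 140.62 km.
Circle about each station: (x + 113.8)² + (y + 3.4)² = 262.67²; (x + 53.7)² + (y + 38.3)² = 193.45²; (x − 49.4)² + (y − 2.3)² = 140.62².
Subtracting the A equation from the B and C equations removes the quadratic terms:
120.2 x − 69.8 y = 22961.21
326.4 x + 11.4 y = 38705.19
Solving the 2×2 system: x ≈ 122.7, y ≈ -117.7 km.
Check against A (with the unrounded x, y): √((x + 113.8)²+(y + 3.4)²) = 262.65 ≈ 262.67 km. ✓

122.7 km east, -117.7 km north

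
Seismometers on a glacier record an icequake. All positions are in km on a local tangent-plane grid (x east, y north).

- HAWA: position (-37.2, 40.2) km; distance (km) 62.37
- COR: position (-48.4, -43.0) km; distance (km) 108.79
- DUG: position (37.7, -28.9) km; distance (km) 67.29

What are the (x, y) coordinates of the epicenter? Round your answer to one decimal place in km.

x ≈ 25.1 km, y ≈ 37.2 km

Circle about each station: (x + 37.2)² + (y − 40.2)² = 62.37²; (x + 48.4)² + (y + 43.0)² = 108.79²; (x − 37.7)² + (y + 28.9)² = 67.29².
Subtracting the HAWA equation from the COR and DUG equations removes the quadratic terms:
-22.4 x − 166.4 y = -6753.57
149.8 x − 138.2 y = -1381.31
Solving the 2×2 system: x ≈ 25.1, y ≈ 37.2 km.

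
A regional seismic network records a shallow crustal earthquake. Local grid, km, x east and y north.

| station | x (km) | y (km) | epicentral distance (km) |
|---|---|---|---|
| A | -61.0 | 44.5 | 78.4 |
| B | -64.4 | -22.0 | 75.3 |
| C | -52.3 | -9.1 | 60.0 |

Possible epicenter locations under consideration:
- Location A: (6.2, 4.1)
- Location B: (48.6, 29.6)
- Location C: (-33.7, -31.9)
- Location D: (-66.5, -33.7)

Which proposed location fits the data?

For each candidate, compare |candidate − station| to the reported distance:
Location A: residuals A 0.0, B 0.0, C 0.0 → max 0.0 km
Location B: residuals A 32.2, B 48.9, C 48.1 → max 48.9 km
Location C: residuals A 2.7, B 43.0, C 30.6 → max 43.0 km
Location D: residuals A 0.0, B 63.4, C 31.6 → max 63.4 km
Only Location A has all residuals ≈ 0.

Location A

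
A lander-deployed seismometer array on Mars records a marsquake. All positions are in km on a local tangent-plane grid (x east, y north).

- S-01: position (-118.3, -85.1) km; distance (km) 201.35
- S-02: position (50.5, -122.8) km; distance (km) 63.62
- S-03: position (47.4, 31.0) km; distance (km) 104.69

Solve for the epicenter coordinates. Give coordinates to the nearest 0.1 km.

Circle about each station: (x + 118.3)² + (y + 85.1)² = 201.35²; (x − 50.5)² + (y + 122.8)² = 63.62²; (x − 47.4)² + (y − 31.0)² = 104.69².
Subtracting pairs of circle equations eliminates x²+y² and gives linear equations (the radical axes):
337.6 x − 75.4 y = 32887.51
331.4 x + 232.2 y = 11552.69
Solving the 2×2 system: x ≈ 82.3, y ≈ -67.7 km.

x ≈ 82.3 km, y ≈ -67.7 km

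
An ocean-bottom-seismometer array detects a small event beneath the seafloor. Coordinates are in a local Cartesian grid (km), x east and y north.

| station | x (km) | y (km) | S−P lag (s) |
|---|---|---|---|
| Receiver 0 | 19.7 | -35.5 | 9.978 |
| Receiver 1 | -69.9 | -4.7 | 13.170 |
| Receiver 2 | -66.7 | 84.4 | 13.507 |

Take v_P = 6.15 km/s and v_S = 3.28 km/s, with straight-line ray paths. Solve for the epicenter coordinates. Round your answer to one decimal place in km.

Distance from S−P lag: d = Δt · v_P v_S / (v_P − v_S) = Δt · (6.15·3.28)/(6.15−3.28) ≈ 7.0286·Δt.
So d_Receiver 0 = 70.13, d_Receiver 1 = 92.57, d_Receiver 2 = 94.93 km.
Circle about each station: (x − 19.7)² + (y + 35.5)² = 70.13²; (x + 69.9)² + (y + 4.7)² = 92.57²; (x + 66.7)² + (y − 84.4)² = 94.93².
Subtracting pairs of circle equations eliminates x²+y² and gives linear equations (the radical axes):
-179.2 x + 61.6 y = -391.23
-172.8 x + 239.8 y = 5830.42
Solving the 2×2 system: x ≈ 14.0, y ≈ 34.4 km.

14.0 km east, 34.4 km north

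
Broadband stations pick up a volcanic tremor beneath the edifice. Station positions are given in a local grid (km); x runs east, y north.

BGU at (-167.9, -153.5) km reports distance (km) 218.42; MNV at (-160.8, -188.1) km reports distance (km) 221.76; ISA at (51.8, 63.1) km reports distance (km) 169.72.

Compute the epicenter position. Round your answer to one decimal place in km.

Circle about each station: (x + 167.9)² + (y + 153.5)² = 218.42²; (x + 160.8)² + (y + 188.1)² = 221.76²; (x − 51.8)² + (y − 63.1)² = 169.72².
Subtracting pairs of circle equations eliminates x²+y² and gives linear equations (the radical axes):
14.2 x − 69.2 y = 8015.39
439.4 x + 433.2 y = -26185.39
Solving the 2×2 system: x ≈ 45.4, y ≈ -106.5 km.

(45.4, -106.5)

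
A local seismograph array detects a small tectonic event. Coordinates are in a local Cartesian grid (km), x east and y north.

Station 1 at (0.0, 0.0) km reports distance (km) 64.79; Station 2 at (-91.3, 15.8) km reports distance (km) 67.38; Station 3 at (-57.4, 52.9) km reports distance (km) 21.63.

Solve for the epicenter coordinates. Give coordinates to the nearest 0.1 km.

-35.8 km east, 54.0 km north

Circle about each station: x² + y² = 64.79²; (x + 91.3)² + (y − 15.8)² = 67.38²; (x + 57.4)² + (y − 52.9)² = 21.63².
Subtracting the Station 1 equation from the Station 2 and Station 3 equations removes the quadratic terms:
-182.6 x + 31.6 y = 8243.01
-114.8 x + 105.8 y = 9823.06
Solving the 2×2 system: x ≈ -35.8, y ≈ 54.0 km.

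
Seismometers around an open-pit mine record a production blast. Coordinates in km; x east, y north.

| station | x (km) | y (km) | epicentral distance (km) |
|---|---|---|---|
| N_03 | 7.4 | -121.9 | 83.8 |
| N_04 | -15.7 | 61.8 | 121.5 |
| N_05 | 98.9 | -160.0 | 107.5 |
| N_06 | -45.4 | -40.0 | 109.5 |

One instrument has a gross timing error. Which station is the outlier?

N_04

Solve using three stations at a time. Using N_03, N_05, N_06 (subtract circle equations pairwise → linear system) gives (x, y) ≈ (62.6, -58.6).
Distances from that point to each station vs reported:
  N_03: calculated 84.0 vs reported 83.8 → residual 0.2 km
  N_04: calculated 143.7 vs reported 121.5 → residual 22.2 km
  N_05: calculated 107.6 vs reported 107.5 → residual 0.1 km
  N_06: calculated 109.6 vs reported 109.5 → residual 0.1 km
N_03, N_05, N_06 are mutually consistent (residuals ≈ 0); N_04 is off by 22.2 km.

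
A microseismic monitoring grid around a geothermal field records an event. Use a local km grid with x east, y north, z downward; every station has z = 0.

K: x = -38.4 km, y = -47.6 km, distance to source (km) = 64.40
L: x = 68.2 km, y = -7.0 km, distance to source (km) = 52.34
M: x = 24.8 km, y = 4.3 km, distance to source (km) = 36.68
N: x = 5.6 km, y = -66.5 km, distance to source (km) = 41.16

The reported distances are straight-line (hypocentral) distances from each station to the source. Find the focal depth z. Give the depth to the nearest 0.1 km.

Each station gives a sphere (x−x_i)² + (y−y_i)² + z² = d_i² (stations at z=0).
Subtracting the K sphere from L and M: z² cancels, leaving linear equations in x and y:
213.2 x + 81.2 y = 2367.80
126.4 x + 103.8 y = -304.85
Solving: x ≈ 22.798, y ≈ -30.699 km (keep extra digits for the depth step; rounded: 22.8, -30.7).
Then from the K sphere: z² = 64.40² − (x + 38.4)² − (y + 47.6)² with x = 22.798, y = -30.699, so z ≈ 10.794 ≈ 10.8 km.

10.8 km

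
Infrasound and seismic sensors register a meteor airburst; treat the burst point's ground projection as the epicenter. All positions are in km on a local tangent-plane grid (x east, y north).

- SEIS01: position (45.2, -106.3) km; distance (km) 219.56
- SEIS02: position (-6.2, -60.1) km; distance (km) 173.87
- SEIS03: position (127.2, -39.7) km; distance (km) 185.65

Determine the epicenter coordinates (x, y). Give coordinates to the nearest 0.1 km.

x ≈ 19.9 km, y ≈ 111.8 km

Circle about each station: (x − 45.2)² + (y + 106.3)² = 219.56²; (x + 6.2)² + (y + 60.1)² = 173.87²; (x − 127.2)² + (y + 39.7)² = 185.65².
Subtracting the SEIS01 equation from the SEIS02 and SEIS03 equations removes the quadratic terms:
-102.8 x + 92.4 y = 8283.54
164.0 x + 133.2 y = 18153.87
Solving the 2×2 system: x ≈ 19.9, y ≈ 111.8 km.
Check against SEIS01 (with the unrounded x, y): √((x − 45.2)²+(y + 106.3)²) = 219.55 ≈ 219.56 km. ✓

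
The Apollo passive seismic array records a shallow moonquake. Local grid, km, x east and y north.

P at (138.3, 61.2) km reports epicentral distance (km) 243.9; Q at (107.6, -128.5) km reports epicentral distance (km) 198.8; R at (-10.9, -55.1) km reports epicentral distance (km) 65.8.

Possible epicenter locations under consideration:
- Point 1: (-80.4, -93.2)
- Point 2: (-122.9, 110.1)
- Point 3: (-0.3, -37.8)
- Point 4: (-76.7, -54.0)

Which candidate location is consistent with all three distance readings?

For each candidate, compare |candidate − station| to the reported distance:
Point 1: residuals P 23.8, Q 7.5, R 13.5 → max 23.8 km
Point 2: residuals P 21.8, Q 133.0, R 133.8 → max 133.8 km
Point 3: residuals P 73.6, Q 57.8, R 45.5 → max 73.6 km
Point 4: residuals P 0.0, Q 0.0, R 0.0 → max 0.0 km
Only Point 4 has all residuals ≈ 0.

Point 4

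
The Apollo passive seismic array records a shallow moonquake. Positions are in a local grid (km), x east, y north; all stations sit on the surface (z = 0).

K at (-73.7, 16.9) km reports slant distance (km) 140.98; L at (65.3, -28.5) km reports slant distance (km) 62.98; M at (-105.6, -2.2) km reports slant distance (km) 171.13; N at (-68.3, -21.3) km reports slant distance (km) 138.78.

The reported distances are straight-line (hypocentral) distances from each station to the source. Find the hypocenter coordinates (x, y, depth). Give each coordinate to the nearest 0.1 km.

x ≈ 57.5 km, y ≈ 7.9 km, depth ≈ 50.8 km

Each station gives a sphere (x−x_i)² + (y−y_i)² + z² = d_i² (stations at z=0).
Subtracting the K sphere from L and M: z² cancels, leaving linear equations in x and y:
278.0 x − 90.8 y = 15267.92
-63.8 x − 38.2 y = -3971.22
Solving: x ≈ 57.506, y ≈ 7.915 km (keep extra digits for the depth step; rounded: 57.5, 7.9).
Then from the K sphere: z² = 140.98² − (x + 73.7)² − (y − 16.9)² with x = 57.506, y = 7.915, so z ≈ 50.790 ≈ 50.8 km.
Check against N (with the unrounded solution): distance 138.78 ≈ 138.78 km. ✓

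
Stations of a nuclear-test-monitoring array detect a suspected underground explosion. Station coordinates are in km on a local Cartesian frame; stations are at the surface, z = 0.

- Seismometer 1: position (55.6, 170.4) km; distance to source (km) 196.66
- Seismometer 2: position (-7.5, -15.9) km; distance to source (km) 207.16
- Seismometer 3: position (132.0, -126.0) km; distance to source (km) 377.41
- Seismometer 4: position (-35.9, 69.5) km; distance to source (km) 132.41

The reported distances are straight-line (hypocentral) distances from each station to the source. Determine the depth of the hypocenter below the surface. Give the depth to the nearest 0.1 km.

depth ≈ 63.9 km

Each station gives a sphere (x−x_i)² + (y−y_i)² + z² = d_i² (stations at z=0).
Subtracting the Seismometer 1 sphere from Seismometer 2 and Seismometer 3: z² cancels, leaving linear equations in x and y:
-126.2 x − 372.6 y = -36058.57
152.8 x − 592.8 y = -102590.67
Solving: x ≈ -127.897, y ≈ 140.094 km (keep extra digits for the depth step; rounded: -127.9, 140.1).
Then from the Seismometer 1 sphere: z² = 196.66² − (x − 55.6)² − (y − 170.4)² with x = -127.897, y = 140.094, so z ≈ 63.918 ≈ 63.9 km.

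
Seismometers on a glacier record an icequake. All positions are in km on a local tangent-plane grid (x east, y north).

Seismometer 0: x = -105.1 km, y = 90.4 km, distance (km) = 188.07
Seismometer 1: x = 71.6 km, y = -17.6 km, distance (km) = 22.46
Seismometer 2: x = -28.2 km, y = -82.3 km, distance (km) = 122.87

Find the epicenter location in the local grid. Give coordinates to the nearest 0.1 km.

Circle about each station: (x + 105.1)² + (y − 90.4)² = 188.07²; (x − 71.6)² + (y + 17.6)² = 22.46²; (x + 28.2)² + (y + 82.3)² = 122.87².
Subtracting the Seismometer 0 equation from the Seismometer 1 and Seismometer 2 equations removes the quadratic terms:
353.4 x − 216.0 y = 21084.02
153.8 x − 345.4 y = 8623.65
Solving the 2×2 system: x ≈ 61.0, y ≈ 2.2 km.
Check against Seismometer 0 (with the unrounded x, y): √((x + 105.1)²+(y − 90.4)²) = 188.07 ≈ 188.07 km. ✓

(61.0, 2.2)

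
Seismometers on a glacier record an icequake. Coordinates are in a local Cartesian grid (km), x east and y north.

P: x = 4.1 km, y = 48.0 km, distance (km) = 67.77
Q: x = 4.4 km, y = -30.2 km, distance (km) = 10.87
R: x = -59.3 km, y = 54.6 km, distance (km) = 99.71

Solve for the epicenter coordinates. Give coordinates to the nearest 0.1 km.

(7.2, -19.7)

Circle about each station: (x − 4.1)² + (y − 48.0)² = 67.77²; (x − 4.4)² + (y + 30.2)² = 10.87²; (x + 59.3)² + (y − 54.6)² = 99.71².
Subtracting the P equation from the Q and R equations removes the quadratic terms:
0.6 x − 156.4 y = 3085.21
-126.8 x + 13.2 y = -1172.47
Solving the 2×2 system: x ≈ 7.2, y ≈ -19.7 km.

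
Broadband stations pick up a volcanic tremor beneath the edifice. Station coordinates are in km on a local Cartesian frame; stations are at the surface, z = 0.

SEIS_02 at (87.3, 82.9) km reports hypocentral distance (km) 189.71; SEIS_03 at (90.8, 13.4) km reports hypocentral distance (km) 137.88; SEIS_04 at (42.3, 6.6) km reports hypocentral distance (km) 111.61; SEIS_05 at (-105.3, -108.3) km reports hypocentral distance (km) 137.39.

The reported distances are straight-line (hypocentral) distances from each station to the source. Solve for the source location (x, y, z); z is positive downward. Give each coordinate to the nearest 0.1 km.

(11.3, -77.9, 66.0)

Each station gives a sphere (x−x_i)² + (y−y_i)² + z² = d_i² (stations at z=0).
Subtracting the SEIS_02 sphere from SEIS_03 and SEIS_04: z² cancels, leaving linear equations in x and y:
7.0 x − 139.0 y = 10909.49
-90.0 x − 152.6 y = 10872.24
Solving: x ≈ 11.308, y ≈ -77.916 km (keep extra digits for the depth step; rounded: 11.3, -77.9).
Then from the SEIS_02 sphere: z² = 189.71² − (x − 87.3)² − (y − 82.9)² with x = 11.308, y = -77.916, so z ≈ 65.980 ≈ 66.0 km.
Check against SEIS_05 (with the unrounded solution): distance 137.38 ≈ 137.39 km. ✓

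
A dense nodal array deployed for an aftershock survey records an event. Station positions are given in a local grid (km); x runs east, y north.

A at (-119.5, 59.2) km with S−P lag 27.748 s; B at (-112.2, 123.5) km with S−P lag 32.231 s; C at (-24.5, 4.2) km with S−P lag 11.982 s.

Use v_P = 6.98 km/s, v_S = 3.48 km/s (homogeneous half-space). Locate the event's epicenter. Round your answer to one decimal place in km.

(52.0, -28.4)

Distance from S−P lag: d = Δt · v_P v_S / (v_P − v_S) = Δt · (6.98·3.48)/(6.98−3.48) ≈ 6.9401·Δt.
So d_A = 192.57, d_B = 223.69, d_C = 83.16 km.
Circle about each station: (x + 119.5)² + (y − 59.2)² = 192.57²; (x + 112.2)² + (y − 123.5)² = 223.69²; (x + 24.5)² + (y − 4.2)² = 83.16².
Subtracting pairs of circle equations eliminates x²+y² and gives linear equations (the radical axes):
14.6 x + 128.6 y = -2897.81
190.0 x − 110.0 y = 13000.62
Solving the 2×2 system: x ≈ 52.0, y ≈ -28.4 km.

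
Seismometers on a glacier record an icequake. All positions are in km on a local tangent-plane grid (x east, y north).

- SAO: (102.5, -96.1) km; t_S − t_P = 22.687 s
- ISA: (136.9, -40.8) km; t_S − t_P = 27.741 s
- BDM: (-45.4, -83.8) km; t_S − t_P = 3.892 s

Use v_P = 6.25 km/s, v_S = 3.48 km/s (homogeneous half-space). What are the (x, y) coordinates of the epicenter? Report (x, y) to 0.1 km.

Distance from S−P lag: d = Δt · v_P v_S / (v_P − v_S) = Δt · (6.25·3.48)/(6.25−3.48) ≈ 7.8520·Δt.
So d_SAO = 178.14, d_ISA = 217.82, d_BDM = 30.56 km.
Circle about each station: (x − 102.5)² + (y + 96.1)² = 178.14²; (x − 136.9)² + (y + 40.8)² = 217.82²; (x + 45.4)² + (y + 83.8)² = 30.56².
Subtracting the SAO equation from the ISA and BDM equations removes the quadratic terms:
68.8 x + 110.6 y = -15046.90
-295.8 x + 24.6 y = 20142.09
Solving the 2×2 system: x ≈ -75.5, y ≈ -89.1 km.

-75.5 km east, -89.1 km north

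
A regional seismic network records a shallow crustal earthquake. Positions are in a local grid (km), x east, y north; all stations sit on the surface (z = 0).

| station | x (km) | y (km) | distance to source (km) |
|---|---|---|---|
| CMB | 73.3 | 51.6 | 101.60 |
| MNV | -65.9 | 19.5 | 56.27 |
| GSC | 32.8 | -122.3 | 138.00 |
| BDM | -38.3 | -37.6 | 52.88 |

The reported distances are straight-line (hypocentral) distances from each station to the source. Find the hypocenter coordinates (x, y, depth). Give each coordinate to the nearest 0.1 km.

x ≈ -15.1 km, y ≈ 5.6 km, depth ≈ 19.8 km

Each station gives a sphere (x−x_i)² + (y−y_i)² + z² = d_i² (stations at z=0).
Subtracting the CMB sphere from MNV and GSC: z² cancels, leaving linear equations in x and y:
-278.4 x − 64.2 y = 3843.86
-81.0 x − 347.8 y = -723.76
Solving: x ≈ -15.098, y ≈ 5.597 km (keep extra digits for the depth step; rounded: -15.1, 5.6).
Then from the CMB sphere: z² = 101.60² − (x − 73.3)² − (y − 51.6)² with x = -15.098, y = 5.597, so z ≈ 19.801 ≈ 19.8 km.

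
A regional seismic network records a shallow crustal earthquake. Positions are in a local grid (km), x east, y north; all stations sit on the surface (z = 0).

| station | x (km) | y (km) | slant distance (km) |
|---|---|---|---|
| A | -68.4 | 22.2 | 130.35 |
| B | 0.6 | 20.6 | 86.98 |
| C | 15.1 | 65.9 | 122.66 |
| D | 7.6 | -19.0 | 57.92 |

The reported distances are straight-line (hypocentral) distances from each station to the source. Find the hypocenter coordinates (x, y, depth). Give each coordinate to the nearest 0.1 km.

(32.8, -47.3, 43.8)

Each station gives a sphere (x−x_i)² + (y−y_i)² + z² = d_i² (stations at z=0).
Subtracting the A sphere from B and C: z² cancels, leaving linear equations in x and y:
138.0 x − 3.2 y = 4678.92
167.0 x + 87.4 y = 1345.07
Solving: x ≈ 32.808, y ≈ -47.299 km (keep extra digits for the depth step; rounded: 32.8, -47.3).
Then from the A sphere: z² = 130.35² − (x + 68.4)² − (y − 22.2)² with x = 32.808, y = -47.299, so z ≈ 43.794 ≈ 43.8 km.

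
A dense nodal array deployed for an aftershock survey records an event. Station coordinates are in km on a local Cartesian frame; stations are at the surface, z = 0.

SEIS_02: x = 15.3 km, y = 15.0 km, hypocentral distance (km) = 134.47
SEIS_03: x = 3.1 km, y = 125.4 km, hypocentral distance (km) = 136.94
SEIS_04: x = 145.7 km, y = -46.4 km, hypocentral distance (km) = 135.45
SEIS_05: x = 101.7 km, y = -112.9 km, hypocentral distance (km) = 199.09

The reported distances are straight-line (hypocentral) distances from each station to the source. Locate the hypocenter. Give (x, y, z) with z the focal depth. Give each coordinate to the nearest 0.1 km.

Each station gives a sphere (x−x_i)² + (y−y_i)² + z² = d_i² (stations at z=0).
Subtracting the SEIS_02 sphere from SEIS_03 and SEIS_04: z² cancels, leaving linear equations in x and y:
-24.4 x + 220.8 y = 14605.30
260.8 x − 122.8 y = 22657.84
Solving: x ≈ 124.502, y ≈ 79.906 km (keep extra digits for the depth step; rounded: 124.5, 79.9).
Then from the SEIS_02 sphere: z² = 134.47² − (x − 15.3)² − (y − 15.0)² with x = 124.502, y = 79.906, so z ≈ 44.094 ≈ 44.1 km.

(124.5, 79.9, 44.1)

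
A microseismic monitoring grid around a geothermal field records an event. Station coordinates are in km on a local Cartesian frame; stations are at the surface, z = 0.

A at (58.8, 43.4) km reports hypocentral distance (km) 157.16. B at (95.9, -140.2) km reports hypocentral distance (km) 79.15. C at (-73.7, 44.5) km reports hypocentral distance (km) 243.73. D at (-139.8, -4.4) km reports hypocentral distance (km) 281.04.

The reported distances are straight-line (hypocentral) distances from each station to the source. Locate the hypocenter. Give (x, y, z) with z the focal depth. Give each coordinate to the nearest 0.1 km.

Each station gives a sphere (x−x_i)² + (y−y_i)² + z² = d_i² (stations at z=0).
Subtracting the A sphere from B and C: z² cancels, leaving linear equations in x and y:
74.2 x − 367.2 y = 41946.39
-265.0 x + 2.2 y = -32634.11
Solving: x ≈ 122.405, y ≈ -89.499 km (keep extra digits for the depth step; rounded: 122.4, -89.5).
Then from the A sphere: z² = 157.16² − (x − 58.8)² − (y − 43.4)² with x = 122.405, y = -89.499, so z ≈ 54.695 ≈ 54.7 km.
Check against D (with the unrounded solution): distance 281.04 ≈ 281.04 km. ✓

(122.4, -89.5, 54.7)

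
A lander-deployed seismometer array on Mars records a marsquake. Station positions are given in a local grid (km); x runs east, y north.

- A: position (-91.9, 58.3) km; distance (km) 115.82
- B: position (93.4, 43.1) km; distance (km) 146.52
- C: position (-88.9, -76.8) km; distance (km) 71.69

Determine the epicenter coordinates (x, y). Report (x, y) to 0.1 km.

Circle about each station: (x + 91.9)² + (y − 58.3)² = 115.82²; (x − 93.4)² + (y − 43.1)² = 146.52²; (x + 88.9)² + (y + 76.8)² = 71.69².
Subtracting pairs of circle equations eliminates x²+y² and gives linear equations (the radical axes):
370.6 x − 30.4 y = -9317.17
6.0 x − 270.2 y = 10231.77
Solving the 2×2 system: x ≈ -28.3, y ≈ -38.5 km.

x ≈ -28.3 km, y ≈ -38.5 km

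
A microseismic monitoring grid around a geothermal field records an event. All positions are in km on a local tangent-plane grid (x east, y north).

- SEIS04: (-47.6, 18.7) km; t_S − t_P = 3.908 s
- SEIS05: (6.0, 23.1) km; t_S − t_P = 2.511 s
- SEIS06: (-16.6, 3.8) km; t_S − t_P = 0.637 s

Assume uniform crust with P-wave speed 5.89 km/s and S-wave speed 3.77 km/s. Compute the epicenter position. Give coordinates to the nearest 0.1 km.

Distance from S−P lag: d = Δt · v_P v_S / (v_P − v_S) = Δt · (5.89·3.77)/(5.89−3.77) ≈ 10.4742·Δt.
So d_SEIS04 = 40.93, d_SEIS05 = 26.30, d_SEIS06 = 6.67 km.
Circle about each station: (x + 47.6)² + (y − 18.7)² = 40.93²; (x − 6.0)² + (y − 23.1)² = 26.30²; (x + 16.6)² + (y − 3.8)² = 6.67².
Subtracting pairs of circle equations eliminates x²+y² and gives linear equations (the radical axes):
107.2 x + 8.8 y = -1062.27
62.0 x − 29.8 y = -694.67
Solving the 2×2 system: x ≈ -10.1, y ≈ 2.3 km.

x ≈ -10.1 km, y ≈ 2.3 km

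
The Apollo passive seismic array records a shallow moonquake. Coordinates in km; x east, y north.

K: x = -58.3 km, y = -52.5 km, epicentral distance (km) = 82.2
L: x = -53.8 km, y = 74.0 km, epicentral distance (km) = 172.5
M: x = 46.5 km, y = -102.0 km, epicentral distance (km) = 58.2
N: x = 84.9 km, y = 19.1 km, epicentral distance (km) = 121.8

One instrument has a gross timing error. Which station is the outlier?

Solve using three stations at a time. Using K, L, N (subtract circle equations pairwise → linear system) gives (x, y) ≈ (18.1, -82.8).
Distances from that point to each station vs reported:
  K: calculated 82.2 vs reported 82.2 → residual 0.0 km
  L: calculated 172.5 vs reported 172.5 → residual 0.0 km
  M: calculated 34.2 vs reported 58.2 → residual 24.0 km
  N: calculated 121.8 vs reported 121.8 → residual 0.0 km
K, L, N are mutually consistent (residuals ≈ 0); M is off by 24.0 km.

M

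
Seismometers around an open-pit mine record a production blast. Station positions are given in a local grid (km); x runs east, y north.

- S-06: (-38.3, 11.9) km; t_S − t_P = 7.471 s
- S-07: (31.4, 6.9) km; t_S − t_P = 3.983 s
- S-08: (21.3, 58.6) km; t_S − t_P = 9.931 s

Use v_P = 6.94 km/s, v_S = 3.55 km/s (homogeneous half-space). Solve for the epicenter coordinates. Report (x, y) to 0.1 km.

10.1 km east, -12.7 km north

Distance from S−P lag: d = Δt · v_P v_S / (v_P − v_S) = Δt · (6.94·3.55)/(6.94−3.55) ≈ 7.2676·Δt.
So d_S-06 = 54.30, d_S-07 = 28.95, d_S-08 = 72.17 km.
Circle about each station: (x + 38.3)² + (y − 11.9)² = 54.30²; (x − 31.4)² + (y − 6.9)² = 28.95²; (x − 21.3)² + (y − 58.6)² = 72.17².
Subtracting the S-06 equation from the S-07 and S-08 equations removes the quadratic terms:
139.4 x − 10.0 y = 1535.46
119.2 x + 93.4 y = 19.13
Solving the 2×2 system: x ≈ 10.1, y ≈ -12.7 km.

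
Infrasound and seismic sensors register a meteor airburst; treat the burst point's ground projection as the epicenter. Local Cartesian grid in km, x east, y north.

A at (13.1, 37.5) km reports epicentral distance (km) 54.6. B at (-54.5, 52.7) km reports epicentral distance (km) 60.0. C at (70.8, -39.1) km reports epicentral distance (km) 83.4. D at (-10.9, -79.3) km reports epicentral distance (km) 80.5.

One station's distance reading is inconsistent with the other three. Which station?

Solve using three stations at a time. Using A, B, D (subtract circle equations pairwise → linear system) gives (x, y) ≈ (-26.3, -0.3).
Distances from that point to each station vs reported:
  A: calculated 54.6 vs reported 54.6 → residual 0.0 km
  B: calculated 60.0 vs reported 60.0 → residual 0.0 km
  C: calculated 104.6 vs reported 83.4 → residual 21.2 km
  D: calculated 80.5 vs reported 80.5 → residual 0.0 km
A, B, D are mutually consistent (residuals ≈ 0); C is off by 21.2 km.

C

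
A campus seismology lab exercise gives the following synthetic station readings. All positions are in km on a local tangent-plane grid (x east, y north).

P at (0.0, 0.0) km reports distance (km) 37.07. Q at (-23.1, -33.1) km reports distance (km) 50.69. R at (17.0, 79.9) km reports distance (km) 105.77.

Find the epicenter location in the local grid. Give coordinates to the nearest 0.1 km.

27.0 km east, -25.4 km north

Circle about each station: x² + y² = 37.07²; (x + 23.1)² + (y + 33.1)² = 50.69²; (x − 17.0)² + (y − 79.9)² = 105.77².
Subtracting pairs of circle equations eliminates x²+y² and gives linear equations (the radical axes):
-46.2 x − 66.2 y = 433.93
34.0 x + 159.8 y = -3140.10
Solving the 2×2 system: x ≈ 27.0, y ≈ -25.4 km.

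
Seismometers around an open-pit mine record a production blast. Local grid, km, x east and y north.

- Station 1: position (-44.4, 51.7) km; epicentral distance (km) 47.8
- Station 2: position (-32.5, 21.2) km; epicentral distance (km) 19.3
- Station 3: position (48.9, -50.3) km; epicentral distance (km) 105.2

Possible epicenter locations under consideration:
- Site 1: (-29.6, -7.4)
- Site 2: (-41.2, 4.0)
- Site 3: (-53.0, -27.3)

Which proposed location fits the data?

Site 2

For each candidate, compare |candidate − station| to the reported distance:
Site 1: residuals Station 1 13.1, Station 2 9.4, Station 3 15.7 → max 15.7 km
Site 2: residuals Station 1 0.0, Station 2 0.0, Station 3 0.0 → max 0.0 km
Site 3: residuals Station 1 31.7, Station 2 33.4, Station 3 0.7 → max 33.4 km
Only Site 2 has all residuals ≈ 0.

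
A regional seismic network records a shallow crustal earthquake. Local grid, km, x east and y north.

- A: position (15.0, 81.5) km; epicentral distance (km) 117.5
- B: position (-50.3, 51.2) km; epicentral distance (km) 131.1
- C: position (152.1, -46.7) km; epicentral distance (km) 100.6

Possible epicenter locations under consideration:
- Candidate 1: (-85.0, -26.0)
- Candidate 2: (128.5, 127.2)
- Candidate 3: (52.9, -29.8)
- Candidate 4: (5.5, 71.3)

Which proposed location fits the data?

Candidate 3

For each candidate, compare |candidate − station| to the reported distance:
Candidate 1: residuals A 29.3, B 46.5, C 137.4 → max 137.4 km
Candidate 2: residuals A 4.9, B 63.2, C 74.9 → max 74.9 km
Candidate 3: residuals A 0.1, B 0.1, C 0.0 → max 0.1 km
Candidate 4: residuals A 103.6, B 71.8, C 87.6 → max 103.6 km
Only Candidate 3 has all residuals ≈ 0.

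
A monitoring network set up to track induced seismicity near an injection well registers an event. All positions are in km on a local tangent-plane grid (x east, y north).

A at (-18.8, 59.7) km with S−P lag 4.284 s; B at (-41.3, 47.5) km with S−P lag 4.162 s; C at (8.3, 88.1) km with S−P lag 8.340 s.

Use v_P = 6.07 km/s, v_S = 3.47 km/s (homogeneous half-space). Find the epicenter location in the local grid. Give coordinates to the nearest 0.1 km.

x ≈ -16.1 km, y ≈ 25.1 km

Distance from S−P lag: d = Δt · v_P v_S / (v_P − v_S) = Δt · (6.07·3.47)/(6.07−3.47) ≈ 8.1011·Δt.
So d_A = 34.71, d_B = 33.72, d_C = 67.56 km.
Circle about each station: (x + 18.8)² + (y − 59.7)² = 34.71²; (x + 41.3)² + (y − 47.5)² = 33.72²; (x − 8.3)² + (y − 88.1)² = 67.56².
Subtracting the A equation from the B and C equations removes the quadratic terms:
-45.0 x − 24.4 y = 112.16
54.2 x + 56.8 y = 553.40
Solving the 2×2 system: x ≈ -16.1, y ≈ 25.1 km.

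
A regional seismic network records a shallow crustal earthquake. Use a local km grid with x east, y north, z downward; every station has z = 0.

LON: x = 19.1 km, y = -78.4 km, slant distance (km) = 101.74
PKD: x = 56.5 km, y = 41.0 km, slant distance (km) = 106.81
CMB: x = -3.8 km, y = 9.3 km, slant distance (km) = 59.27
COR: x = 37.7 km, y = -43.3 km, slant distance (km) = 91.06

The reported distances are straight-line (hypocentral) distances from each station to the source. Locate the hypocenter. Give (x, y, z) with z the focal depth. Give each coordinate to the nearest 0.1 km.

(-23.9, -3.8, 54.2)

Each station gives a sphere (x−x_i)² + (y−y_i)² + z² = d_i² (stations at z=0).
Subtracting the LON sphere from PKD and CMB: z² cancels, leaving linear equations in x and y:
74.8 x + 238.8 y = -2695.47
-45.8 x + 175.4 y = 427.65
Solving: x ≈ -23.898, y ≈ -3.802 km (keep extra digits for the depth step; rounded: -23.9, -3.8).
Then from the LON sphere: z² = 101.74² − (x − 19.1)² − (y + 78.4)² with x = -23.898, y = -3.802, so z ≈ 54.197 ≈ 54.2 km.
Check against COR (with the unrounded solution): distance 91.06 ≈ 91.06 km. ✓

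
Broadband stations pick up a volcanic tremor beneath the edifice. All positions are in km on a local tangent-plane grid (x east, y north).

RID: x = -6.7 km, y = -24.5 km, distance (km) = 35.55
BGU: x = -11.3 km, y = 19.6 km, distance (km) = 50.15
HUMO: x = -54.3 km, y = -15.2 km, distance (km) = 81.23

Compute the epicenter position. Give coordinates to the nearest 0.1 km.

Circle about each station: (x + 6.7)² + (y + 24.5)² = 35.55²; (x + 11.3)² + (y − 19.6)² = 50.15²; (x + 54.3)² + (y + 15.2)² = 81.23².
Subtracting pairs of circle equations eliminates x²+y² and gives linear equations (the radical axes):
-9.2 x + 88.2 y = -1384.51
-95.2 x + 18.6 y = -2800.12
Solving the 2×2 system: x ≈ 26.9, y ≈ -12.9 km.

x ≈ 26.9 km, y ≈ -12.9 km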